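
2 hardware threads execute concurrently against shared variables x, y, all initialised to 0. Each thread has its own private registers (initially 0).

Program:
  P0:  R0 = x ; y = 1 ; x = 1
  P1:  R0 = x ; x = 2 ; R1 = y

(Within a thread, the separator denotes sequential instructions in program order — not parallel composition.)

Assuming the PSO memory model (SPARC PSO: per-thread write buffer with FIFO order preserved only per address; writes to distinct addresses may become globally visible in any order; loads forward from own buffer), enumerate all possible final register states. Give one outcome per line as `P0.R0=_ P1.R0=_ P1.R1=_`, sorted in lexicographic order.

P0.R0=0 P1.R0=0 P1.R1=0
P0.R0=0 P1.R0=0 P1.R1=1
P0.R0=0 P1.R0=1 P1.R1=0
P0.R0=0 P1.R0=1 P1.R1=1
P0.R0=2 P1.R0=0 P1.R1=0
P0.R0=2 P1.R0=0 P1.R1=1

outcome vector order: (P0.R0,P1.R0,P1.R1)
|PSO outcomes| = 6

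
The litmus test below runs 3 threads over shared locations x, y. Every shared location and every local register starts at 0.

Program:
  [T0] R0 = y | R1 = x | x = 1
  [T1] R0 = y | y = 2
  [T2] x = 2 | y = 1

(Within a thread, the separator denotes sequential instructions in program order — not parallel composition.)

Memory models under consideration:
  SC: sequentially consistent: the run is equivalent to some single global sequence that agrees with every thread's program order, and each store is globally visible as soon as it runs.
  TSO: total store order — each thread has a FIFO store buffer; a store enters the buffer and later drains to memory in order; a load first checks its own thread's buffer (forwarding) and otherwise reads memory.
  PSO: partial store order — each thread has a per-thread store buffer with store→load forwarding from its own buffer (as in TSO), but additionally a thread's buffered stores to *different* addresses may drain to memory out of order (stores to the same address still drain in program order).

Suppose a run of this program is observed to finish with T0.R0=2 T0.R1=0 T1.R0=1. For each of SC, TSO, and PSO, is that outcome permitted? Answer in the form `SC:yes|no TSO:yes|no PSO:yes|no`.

SC:no TSO:no PSO:yes

outcome vector order: (T0.R0,T0.R1,T1.R0)
under SC → (0,0,0); (0,0,1); (0,2,0); (0,2,1); (1,2,0); (1,2,1); (2,0,0); (2,2,0); (2,2,1)
under TSO → (0,0,0); (0,0,1); (0,2,0); (0,2,1); (1,2,0); (1,2,1); (2,0,0); (2,2,0); (2,2,1)
under PSO → (0,0,0); (0,0,1); (0,2,0); (0,2,1); (1,0,0); (1,0,1); (1,2,0); (1,2,1); (2,0,0); (2,0,1); (2,2,0); (2,2,1)
target (2,0,1) ∈ {PSO}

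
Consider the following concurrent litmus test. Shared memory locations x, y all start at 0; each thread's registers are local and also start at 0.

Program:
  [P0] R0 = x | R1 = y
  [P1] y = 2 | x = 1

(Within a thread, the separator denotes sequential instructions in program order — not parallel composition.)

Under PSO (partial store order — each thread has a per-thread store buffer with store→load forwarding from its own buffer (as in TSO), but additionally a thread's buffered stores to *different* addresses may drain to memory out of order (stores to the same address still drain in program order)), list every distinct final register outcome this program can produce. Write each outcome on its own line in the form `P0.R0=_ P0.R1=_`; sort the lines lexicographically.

P0.R0=0 P0.R1=0
P0.R0=0 P0.R1=2
P0.R0=1 P0.R1=0
P0.R0=1 P0.R1=2

outcome vector order: (P0.R0,P0.R1)
|PSO outcomes| = 4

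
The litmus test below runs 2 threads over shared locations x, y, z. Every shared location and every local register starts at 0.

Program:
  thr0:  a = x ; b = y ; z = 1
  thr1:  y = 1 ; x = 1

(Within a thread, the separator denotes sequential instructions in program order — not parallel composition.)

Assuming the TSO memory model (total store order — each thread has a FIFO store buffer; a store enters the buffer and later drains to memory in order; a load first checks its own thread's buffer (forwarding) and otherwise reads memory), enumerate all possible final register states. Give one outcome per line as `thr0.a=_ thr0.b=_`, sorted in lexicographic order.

thr0.a=0 thr0.b=0
thr0.a=0 thr0.b=1
thr0.a=1 thr0.b=1

outcome vector order: (thr0.a,thr0.b)
|TSO outcomes| = 3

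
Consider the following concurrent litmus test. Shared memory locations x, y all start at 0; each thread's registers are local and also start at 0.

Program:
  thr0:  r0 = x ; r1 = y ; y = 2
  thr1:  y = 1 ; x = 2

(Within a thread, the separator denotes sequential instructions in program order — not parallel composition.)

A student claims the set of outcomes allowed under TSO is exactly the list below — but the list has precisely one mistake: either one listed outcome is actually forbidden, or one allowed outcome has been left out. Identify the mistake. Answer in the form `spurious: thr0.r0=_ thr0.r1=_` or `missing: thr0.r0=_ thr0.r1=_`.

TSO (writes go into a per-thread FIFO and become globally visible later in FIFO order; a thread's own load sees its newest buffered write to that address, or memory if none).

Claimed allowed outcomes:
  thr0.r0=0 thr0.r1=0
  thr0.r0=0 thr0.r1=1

outcome vector order: (thr0.r0,thr0.r1)
TSO (3): 0/0 0/1 2/1
TSO∖claimed = {2/1}

missing: thr0.r0=2 thr0.r1=1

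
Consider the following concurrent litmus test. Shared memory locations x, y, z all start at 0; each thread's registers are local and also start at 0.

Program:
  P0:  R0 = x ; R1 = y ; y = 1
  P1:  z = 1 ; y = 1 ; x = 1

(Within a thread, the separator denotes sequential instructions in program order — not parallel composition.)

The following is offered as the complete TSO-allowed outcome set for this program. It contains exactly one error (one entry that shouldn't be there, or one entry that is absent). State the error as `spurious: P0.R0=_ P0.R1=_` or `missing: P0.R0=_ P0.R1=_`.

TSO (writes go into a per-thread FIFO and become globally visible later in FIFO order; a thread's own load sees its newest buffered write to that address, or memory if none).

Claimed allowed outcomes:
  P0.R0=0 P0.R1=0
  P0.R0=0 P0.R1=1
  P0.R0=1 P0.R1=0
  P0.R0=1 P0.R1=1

outcome vector order: (P0.R0,P0.R1)
TSO: 3 outcomes — {<0 0> <0 1> <1 1>}
claimed∖TSO = {<1 0>}

spurious: P0.R0=1 P0.R1=0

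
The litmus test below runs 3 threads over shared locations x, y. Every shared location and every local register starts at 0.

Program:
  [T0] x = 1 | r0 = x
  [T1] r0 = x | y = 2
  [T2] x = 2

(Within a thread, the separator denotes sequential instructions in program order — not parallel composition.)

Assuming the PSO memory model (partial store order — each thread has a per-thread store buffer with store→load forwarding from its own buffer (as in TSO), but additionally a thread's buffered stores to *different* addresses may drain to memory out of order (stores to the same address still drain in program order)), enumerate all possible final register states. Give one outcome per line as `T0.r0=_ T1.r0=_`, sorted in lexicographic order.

T0.r0=1 T1.r0=0
T0.r0=1 T1.r0=1
T0.r0=1 T1.r0=2
T0.r0=2 T1.r0=0
T0.r0=2 T1.r0=1
T0.r0=2 T1.r0=2

outcome vector order: (T0.r0,T1.r0)
|PSO outcomes| = 6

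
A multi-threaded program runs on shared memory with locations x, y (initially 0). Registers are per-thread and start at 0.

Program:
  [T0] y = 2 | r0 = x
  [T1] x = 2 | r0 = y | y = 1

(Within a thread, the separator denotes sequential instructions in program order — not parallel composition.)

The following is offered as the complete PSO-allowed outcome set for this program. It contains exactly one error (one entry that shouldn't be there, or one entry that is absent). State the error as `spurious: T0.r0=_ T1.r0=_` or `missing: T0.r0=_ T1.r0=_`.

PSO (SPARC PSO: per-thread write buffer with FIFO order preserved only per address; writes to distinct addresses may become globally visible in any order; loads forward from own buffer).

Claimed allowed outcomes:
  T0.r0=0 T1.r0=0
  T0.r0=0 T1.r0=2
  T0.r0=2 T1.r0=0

missing: T0.r0=2 T1.r0=2

outcome vector order: (T0.r0,T1.r0)
[PSO] allowed = {<0 0>; <0 2>; <2 0>; <2 2>}
PSO∖claimed = {<2 2>}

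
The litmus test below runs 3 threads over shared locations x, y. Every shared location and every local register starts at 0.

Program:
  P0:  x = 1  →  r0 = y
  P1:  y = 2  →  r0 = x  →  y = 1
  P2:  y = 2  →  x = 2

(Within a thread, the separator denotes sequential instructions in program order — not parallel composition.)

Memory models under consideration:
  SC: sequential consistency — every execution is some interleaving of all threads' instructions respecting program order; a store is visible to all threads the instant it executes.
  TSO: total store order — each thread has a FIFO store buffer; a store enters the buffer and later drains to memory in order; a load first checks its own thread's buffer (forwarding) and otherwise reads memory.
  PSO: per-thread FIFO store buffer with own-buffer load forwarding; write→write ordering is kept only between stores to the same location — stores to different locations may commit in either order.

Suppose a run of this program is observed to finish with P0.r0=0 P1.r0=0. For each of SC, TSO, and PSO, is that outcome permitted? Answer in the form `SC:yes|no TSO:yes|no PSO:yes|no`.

SC:no TSO:yes PSO:yes

outcome vector order: (P0.r0,P1.r0)
[SC] allowed = {(0,1), (0,2), (1,0), (1,1), (1,2), (2,0), (2,1), (2,2)}
[TSO] allowed = {(0,0), (0,1), (0,2), (1,0), (1,1), (1,2), (2,0), (2,1), (2,2)}
[PSO] allowed = {(0,0), (0,1), (0,2), (1,0), (1,1), (1,2), (2,0), (2,1), (2,2)}
target (0,0) ∈ {TSO,PSO}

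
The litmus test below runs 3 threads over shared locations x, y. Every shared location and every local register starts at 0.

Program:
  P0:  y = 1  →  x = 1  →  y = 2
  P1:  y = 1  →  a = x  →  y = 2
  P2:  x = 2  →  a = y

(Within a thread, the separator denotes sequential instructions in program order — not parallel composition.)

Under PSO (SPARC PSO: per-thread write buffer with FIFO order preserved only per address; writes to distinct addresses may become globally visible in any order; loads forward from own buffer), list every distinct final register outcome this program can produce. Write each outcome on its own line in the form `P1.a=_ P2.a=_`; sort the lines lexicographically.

P1.a=0 P2.a=0
P1.a=0 P2.a=1
P1.a=0 P2.a=2
P1.a=1 P2.a=0
P1.a=1 P2.a=1
P1.a=1 P2.a=2
P1.a=2 P2.a=0
P1.a=2 P2.a=1
P1.a=2 P2.a=2

outcome vector order: (P1.a,P2.a)
|PSO outcomes| = 9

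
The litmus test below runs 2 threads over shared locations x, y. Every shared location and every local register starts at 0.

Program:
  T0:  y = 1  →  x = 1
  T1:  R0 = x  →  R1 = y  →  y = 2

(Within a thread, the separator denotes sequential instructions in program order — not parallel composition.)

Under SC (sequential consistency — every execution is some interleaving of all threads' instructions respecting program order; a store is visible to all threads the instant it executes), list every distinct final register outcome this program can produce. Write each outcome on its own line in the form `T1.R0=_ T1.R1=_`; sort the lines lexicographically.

outcome vector order: (T1.R0,T1.R1)
|SC outcomes| = 3

T1.R0=0 T1.R1=0
T1.R0=0 T1.R1=1
T1.R0=1 T1.R1=1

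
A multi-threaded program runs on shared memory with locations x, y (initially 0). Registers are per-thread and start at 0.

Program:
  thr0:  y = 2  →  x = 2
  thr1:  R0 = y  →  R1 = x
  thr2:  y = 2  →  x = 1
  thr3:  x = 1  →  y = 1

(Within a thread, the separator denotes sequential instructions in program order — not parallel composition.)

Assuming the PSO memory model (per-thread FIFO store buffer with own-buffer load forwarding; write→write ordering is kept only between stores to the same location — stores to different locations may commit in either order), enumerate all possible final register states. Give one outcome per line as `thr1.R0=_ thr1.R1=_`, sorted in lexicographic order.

outcome vector order: (thr1.R0,thr1.R1)
|PSO outcomes| = 9

thr1.R0=0 thr1.R1=0
thr1.R0=0 thr1.R1=1
thr1.R0=0 thr1.R1=2
thr1.R0=1 thr1.R1=0
thr1.R0=1 thr1.R1=1
thr1.R0=1 thr1.R1=2
thr1.R0=2 thr1.R1=0
thr1.R0=2 thr1.R1=1
thr1.R0=2 thr1.R1=2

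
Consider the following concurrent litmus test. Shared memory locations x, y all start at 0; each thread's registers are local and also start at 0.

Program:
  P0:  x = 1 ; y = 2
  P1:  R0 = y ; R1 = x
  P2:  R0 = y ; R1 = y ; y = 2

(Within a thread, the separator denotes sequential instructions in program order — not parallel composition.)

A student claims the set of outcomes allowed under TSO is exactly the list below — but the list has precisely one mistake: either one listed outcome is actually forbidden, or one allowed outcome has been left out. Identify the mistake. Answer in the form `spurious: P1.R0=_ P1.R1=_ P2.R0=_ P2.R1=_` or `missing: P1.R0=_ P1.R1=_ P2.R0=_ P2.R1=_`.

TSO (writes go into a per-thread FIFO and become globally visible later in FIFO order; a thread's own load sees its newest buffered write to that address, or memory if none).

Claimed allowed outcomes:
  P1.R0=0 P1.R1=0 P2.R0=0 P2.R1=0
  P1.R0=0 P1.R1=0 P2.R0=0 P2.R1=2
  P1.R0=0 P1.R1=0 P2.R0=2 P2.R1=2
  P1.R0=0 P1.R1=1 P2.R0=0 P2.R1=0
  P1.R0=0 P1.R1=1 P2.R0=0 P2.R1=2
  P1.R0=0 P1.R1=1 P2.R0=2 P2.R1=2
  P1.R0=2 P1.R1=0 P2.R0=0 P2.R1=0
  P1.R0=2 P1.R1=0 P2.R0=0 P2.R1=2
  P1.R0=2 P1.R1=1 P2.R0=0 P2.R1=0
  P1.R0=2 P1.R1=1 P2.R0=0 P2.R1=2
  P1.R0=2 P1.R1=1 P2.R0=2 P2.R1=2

outcome vector order: (P1.R0,P1.R1,P2.R0,P2.R1)
TSO (10): <0 0 0 0>, <0 0 0 2>, <0 0 2 2>, <0 1 0 0>, <0 1 0 2>, <0 1 2 2>, <2 0 0 0>, <2 1 0 0>, <2 1 0 2>, <2 1 2 2>
claimed∖TSO = {<2 0 0 2>}

spurious: P1.R0=2 P1.R1=0 P2.R0=0 P2.R1=2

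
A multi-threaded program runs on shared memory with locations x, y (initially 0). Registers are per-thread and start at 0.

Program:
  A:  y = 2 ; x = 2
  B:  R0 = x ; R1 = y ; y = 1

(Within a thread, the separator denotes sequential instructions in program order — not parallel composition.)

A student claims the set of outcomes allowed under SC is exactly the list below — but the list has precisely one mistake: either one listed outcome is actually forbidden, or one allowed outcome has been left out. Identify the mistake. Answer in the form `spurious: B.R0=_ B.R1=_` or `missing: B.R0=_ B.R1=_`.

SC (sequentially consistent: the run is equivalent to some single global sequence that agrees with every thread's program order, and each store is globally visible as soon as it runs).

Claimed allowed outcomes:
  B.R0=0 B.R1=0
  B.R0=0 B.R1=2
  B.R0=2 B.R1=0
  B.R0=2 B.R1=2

spurious: B.R0=2 B.R1=0

outcome vector order: (B.R0,B.R1)
under SC → 0/0, 0/2, 2/2
claimed∖SC = {2/0}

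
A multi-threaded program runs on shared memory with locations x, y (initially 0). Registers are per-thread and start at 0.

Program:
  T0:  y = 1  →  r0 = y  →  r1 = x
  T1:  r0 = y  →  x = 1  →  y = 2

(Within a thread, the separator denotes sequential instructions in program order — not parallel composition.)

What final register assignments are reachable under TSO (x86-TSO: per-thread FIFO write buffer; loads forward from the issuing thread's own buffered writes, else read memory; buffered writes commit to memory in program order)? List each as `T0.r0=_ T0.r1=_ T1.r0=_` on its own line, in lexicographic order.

outcome vector order: (T0.r0,T0.r1,T1.r0)
|TSO outcomes| = 6

T0.r0=1 T0.r1=0 T1.r0=0
T0.r0=1 T0.r1=0 T1.r0=1
T0.r0=1 T0.r1=1 T1.r0=0
T0.r0=1 T0.r1=1 T1.r0=1
T0.r0=2 T0.r1=1 T1.r0=0
T0.r0=2 T0.r1=1 T1.r0=1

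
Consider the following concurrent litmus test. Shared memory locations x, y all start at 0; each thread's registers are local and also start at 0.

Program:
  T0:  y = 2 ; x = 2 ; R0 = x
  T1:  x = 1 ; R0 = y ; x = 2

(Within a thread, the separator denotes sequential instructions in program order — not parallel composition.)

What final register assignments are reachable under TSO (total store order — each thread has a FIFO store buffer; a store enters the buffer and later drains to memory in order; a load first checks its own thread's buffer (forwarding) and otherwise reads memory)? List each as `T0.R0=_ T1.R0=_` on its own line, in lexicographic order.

outcome vector order: (T0.R0,T1.R0)
|TSO outcomes| = 4

T0.R0=1 T1.R0=0
T0.R0=1 T1.R0=2
T0.R0=2 T1.R0=0
T0.R0=2 T1.R0=2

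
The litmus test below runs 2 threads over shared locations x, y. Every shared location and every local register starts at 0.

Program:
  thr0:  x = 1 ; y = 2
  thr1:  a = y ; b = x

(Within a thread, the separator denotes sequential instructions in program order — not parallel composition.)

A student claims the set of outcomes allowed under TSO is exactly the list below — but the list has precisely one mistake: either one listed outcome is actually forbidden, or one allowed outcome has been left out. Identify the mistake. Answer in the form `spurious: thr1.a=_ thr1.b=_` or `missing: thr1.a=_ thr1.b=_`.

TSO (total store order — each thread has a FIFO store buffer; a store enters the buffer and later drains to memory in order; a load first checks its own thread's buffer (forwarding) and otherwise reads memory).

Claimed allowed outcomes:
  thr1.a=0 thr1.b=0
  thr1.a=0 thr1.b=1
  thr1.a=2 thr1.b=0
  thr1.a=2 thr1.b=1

spurious: thr1.a=2 thr1.b=0

outcome vector order: (thr1.a,thr1.b)
TSO: 3 outcomes — {00; 01; 21}
claimed∖TSO = {20}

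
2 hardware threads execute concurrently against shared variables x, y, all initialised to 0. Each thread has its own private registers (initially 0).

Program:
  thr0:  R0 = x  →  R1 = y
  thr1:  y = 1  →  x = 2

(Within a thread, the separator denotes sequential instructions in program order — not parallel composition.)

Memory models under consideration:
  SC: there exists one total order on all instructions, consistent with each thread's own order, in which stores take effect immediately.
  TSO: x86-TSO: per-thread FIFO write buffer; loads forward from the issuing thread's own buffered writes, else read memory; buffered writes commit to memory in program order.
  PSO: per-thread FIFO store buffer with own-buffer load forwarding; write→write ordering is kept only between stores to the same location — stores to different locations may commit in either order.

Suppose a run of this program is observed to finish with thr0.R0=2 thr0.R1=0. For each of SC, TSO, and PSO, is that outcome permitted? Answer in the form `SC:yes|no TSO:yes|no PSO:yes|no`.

outcome vector order: (thr0.R0,thr0.R1)
[SC] allowed = {00; 01; 21}
[TSO] allowed = {00; 01; 21}
[PSO] allowed = {00; 01; 20; 21}
target 20 ∈ {PSO}

SC:no TSO:no PSO:yes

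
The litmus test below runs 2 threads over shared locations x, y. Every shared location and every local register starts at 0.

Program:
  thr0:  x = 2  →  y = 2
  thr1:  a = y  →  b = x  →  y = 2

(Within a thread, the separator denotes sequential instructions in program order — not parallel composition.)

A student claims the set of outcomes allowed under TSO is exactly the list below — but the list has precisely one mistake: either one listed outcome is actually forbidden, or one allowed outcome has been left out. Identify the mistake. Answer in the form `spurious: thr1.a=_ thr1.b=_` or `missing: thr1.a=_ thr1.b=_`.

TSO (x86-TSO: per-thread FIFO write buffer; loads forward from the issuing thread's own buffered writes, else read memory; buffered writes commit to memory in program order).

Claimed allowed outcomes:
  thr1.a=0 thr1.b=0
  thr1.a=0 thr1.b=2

outcome vector order: (thr1.a,thr1.b)
under TSO → 0/0, 0/2, 2/2
TSO∖claimed = {2/2}

missing: thr1.a=2 thr1.b=2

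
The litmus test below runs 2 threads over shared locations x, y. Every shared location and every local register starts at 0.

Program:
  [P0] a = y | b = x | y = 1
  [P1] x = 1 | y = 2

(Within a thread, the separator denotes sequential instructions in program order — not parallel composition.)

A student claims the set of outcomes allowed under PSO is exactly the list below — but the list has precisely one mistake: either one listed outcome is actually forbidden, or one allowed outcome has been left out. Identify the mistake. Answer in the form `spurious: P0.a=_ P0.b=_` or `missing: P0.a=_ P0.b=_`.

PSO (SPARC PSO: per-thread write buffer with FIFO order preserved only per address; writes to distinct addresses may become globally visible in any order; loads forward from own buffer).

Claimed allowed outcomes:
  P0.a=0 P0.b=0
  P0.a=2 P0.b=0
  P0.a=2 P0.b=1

missing: P0.a=0 P0.b=1

outcome vector order: (P0.a,P0.b)
PSO (4): 00, 01, 20, 21
PSO∖claimed = {01}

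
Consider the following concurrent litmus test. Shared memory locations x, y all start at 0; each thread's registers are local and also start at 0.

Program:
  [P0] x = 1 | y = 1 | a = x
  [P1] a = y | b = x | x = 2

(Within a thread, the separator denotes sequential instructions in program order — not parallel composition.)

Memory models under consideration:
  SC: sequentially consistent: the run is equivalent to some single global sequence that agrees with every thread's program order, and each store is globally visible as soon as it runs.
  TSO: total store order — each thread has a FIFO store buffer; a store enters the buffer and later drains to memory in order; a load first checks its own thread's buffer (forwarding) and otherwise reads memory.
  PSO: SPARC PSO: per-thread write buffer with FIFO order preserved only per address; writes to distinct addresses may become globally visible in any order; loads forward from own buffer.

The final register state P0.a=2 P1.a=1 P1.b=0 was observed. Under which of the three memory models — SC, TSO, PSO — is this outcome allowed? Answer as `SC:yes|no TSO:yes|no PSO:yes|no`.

outcome vector order: (P0.a,P1.a,P1.b)
under SC → <1 0 0>, <1 0 1>, <1 1 1>, <2 0 0>, <2 0 1>, <2 1 1>
under TSO → <1 0 0>, <1 0 1>, <1 1 1>, <2 0 0>, <2 0 1>, <2 1 1>
under PSO → <1 0 0>, <1 0 1>, <1 1 0>, <1 1 1>, <2 0 0>, <2 0 1>, <2 1 0>, <2 1 1>
target <2 1 0> ∈ {PSO}

SC:no TSO:no PSO:yes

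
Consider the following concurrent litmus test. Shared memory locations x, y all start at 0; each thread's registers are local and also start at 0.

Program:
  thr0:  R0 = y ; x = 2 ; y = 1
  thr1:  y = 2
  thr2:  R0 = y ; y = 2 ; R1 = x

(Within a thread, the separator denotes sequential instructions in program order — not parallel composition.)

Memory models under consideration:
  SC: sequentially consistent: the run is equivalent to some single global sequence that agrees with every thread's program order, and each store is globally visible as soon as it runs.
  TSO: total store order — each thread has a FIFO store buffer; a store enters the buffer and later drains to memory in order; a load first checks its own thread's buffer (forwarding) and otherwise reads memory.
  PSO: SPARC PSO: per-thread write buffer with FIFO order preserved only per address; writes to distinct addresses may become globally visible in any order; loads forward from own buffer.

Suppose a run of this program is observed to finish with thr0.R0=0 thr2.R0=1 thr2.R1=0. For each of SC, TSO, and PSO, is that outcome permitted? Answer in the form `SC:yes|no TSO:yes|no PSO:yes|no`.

outcome vector order: (thr0.R0,thr2.R0,thr2.R1)
[SC] allowed = {0/0/0; 0/0/2; 0/1/2; 0/2/0; 0/2/2; 2/0/0; 2/0/2; 2/1/2; 2/2/0; 2/2/2}
[TSO] allowed = {0/0/0; 0/0/2; 0/1/2; 0/2/0; 0/2/2; 2/0/0; 2/0/2; 2/1/2; 2/2/0; 2/2/2}
[PSO] allowed = {0/0/0; 0/0/2; 0/1/0; 0/1/2; 0/2/0; 0/2/2; 2/0/0; 2/0/2; 2/1/0; 2/1/2; 2/2/0; 2/2/2}
target 0/1/0 ∈ {PSO}

SC:no TSO:no PSO:yes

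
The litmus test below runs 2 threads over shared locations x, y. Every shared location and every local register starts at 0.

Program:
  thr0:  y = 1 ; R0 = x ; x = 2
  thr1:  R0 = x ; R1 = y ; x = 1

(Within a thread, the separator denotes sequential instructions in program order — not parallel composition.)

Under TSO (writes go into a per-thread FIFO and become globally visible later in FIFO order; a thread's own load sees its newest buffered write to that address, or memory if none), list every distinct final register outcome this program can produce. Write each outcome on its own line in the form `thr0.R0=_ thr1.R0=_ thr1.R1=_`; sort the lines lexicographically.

thr0.R0=0 thr1.R0=0 thr1.R1=0
thr0.R0=0 thr1.R0=0 thr1.R1=1
thr0.R0=0 thr1.R0=2 thr1.R1=1
thr0.R0=1 thr1.R0=0 thr1.R1=0
thr0.R0=1 thr1.R0=0 thr1.R1=1

outcome vector order: (thr0.R0,thr1.R0,thr1.R1)
|TSO outcomes| = 5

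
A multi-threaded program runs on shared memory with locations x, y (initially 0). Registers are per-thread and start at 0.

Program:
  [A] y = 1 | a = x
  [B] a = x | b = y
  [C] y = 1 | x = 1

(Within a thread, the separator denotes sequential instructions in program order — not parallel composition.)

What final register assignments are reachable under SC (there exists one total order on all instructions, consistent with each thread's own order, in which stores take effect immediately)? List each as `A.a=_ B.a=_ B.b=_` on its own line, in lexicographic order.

outcome vector order: (A.a,B.a,B.b)
|SC outcomes| = 6

A.a=0 B.a=0 B.b=0
A.a=0 B.a=0 B.b=1
A.a=0 B.a=1 B.b=1
A.a=1 B.a=0 B.b=0
A.a=1 B.a=0 B.b=1
A.a=1 B.a=1 B.b=1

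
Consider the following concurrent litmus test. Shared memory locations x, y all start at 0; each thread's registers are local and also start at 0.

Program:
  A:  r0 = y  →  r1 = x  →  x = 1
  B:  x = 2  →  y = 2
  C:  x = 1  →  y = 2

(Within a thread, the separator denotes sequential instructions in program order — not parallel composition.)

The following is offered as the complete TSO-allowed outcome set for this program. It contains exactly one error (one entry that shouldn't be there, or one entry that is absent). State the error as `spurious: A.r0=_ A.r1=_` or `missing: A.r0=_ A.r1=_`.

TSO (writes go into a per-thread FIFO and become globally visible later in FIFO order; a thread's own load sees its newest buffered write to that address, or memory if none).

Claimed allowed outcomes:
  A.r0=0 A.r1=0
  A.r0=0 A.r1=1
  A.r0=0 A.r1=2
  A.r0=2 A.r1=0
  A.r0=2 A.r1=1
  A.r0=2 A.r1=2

outcome vector order: (A.r0,A.r1)
TSO (5): <0 0>, <0 1>, <0 2>, <2 1>, <2 2>
claimed∖TSO = {<2 0>}

spurious: A.r0=2 A.r1=0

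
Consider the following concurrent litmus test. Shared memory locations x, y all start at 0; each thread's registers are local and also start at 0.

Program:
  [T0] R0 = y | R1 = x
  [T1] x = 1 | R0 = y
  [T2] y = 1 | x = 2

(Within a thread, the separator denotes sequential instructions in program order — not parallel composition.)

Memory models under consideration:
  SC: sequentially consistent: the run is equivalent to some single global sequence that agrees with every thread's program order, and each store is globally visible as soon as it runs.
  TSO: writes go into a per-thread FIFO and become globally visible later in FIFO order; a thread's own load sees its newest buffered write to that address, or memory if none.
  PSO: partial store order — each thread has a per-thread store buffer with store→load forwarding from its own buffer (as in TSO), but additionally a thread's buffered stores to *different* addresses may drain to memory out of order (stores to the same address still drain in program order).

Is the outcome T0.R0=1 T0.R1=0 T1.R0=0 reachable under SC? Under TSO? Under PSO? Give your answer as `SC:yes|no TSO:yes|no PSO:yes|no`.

outcome vector order: (T0.R0,T0.R1,T1.R0)
SC: 11 outcomes — {000; 001; 010; 011; 020; 021; 101; 110; 111; 120; 121}
TSO: 12 outcomes — {000; 001; 010; 011; 020; 021; 100; 101; 110; 111; 120; 121}
PSO: 12 outcomes — {000; 001; 010; 011; 020; 021; 100; 101; 110; 111; 120; 121}
target 100 ∈ {TSO,PSO}

SC:no TSO:yes PSO:yes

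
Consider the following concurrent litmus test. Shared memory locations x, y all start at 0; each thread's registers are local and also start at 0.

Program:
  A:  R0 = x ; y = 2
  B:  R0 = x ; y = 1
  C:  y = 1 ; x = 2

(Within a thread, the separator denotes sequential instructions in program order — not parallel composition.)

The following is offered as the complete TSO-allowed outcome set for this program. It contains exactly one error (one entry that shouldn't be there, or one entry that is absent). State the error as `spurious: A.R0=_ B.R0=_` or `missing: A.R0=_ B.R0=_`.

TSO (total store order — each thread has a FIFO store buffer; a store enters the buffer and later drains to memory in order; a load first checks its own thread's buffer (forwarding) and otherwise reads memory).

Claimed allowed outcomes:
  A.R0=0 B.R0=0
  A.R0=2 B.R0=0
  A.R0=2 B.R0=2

outcome vector order: (A.R0,B.R0)
TSO: 4 outcomes — {00; 02; 20; 22}
TSO∖claimed = {02}

missing: A.R0=0 B.R0=2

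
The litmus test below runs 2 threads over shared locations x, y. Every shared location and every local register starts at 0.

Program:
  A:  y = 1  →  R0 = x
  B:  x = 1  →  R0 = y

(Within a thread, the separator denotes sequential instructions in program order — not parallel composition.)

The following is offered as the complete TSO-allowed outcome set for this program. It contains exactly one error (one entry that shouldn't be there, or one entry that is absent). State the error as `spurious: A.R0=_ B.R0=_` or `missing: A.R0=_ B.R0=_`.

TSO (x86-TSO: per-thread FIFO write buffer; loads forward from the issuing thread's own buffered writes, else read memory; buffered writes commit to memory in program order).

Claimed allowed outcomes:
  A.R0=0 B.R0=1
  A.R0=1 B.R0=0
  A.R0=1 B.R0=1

outcome vector order: (A.R0,B.R0)
TSO: 4 outcomes — {<0 0>; <0 1>; <1 0>; <1 1>}
TSO∖claimed = {<0 0>}

missing: A.R0=0 B.R0=0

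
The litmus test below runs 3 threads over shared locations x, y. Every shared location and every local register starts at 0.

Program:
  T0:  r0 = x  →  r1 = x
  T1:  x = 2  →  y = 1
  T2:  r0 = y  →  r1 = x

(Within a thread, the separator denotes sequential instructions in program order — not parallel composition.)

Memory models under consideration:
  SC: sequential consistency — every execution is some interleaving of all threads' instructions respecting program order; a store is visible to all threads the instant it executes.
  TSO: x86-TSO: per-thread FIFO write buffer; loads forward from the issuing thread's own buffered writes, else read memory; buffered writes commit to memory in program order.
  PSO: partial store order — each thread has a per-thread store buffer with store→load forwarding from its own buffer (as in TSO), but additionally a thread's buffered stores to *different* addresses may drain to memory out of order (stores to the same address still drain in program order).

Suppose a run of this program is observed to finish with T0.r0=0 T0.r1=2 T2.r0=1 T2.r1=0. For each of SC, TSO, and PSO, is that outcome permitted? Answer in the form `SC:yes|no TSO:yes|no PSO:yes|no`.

outcome vector order: (T0.r0,T0.r1,T2.r0,T2.r1)
SC (9): (0,0,0,0) (0,0,0,2) (0,0,1,2) (0,2,0,0) (0,2,0,2) (0,2,1,2) (2,2,0,0) (2,2,0,2) (2,2,1,2)
TSO (9): (0,0,0,0) (0,0,0,2) (0,0,1,2) (0,2,0,0) (0,2,0,2) (0,2,1,2) (2,2,0,0) (2,2,0,2) (2,2,1,2)
PSO (12): (0,0,0,0) (0,0,0,2) (0,0,1,0) (0,0,1,2) (0,2,0,0) (0,2,0,2) (0,2,1,0) (0,2,1,2) (2,2,0,0) (2,2,0,2) (2,2,1,0) (2,2,1,2)
target (0,2,1,0) ∈ {PSO}

SC:no TSO:no PSO:yes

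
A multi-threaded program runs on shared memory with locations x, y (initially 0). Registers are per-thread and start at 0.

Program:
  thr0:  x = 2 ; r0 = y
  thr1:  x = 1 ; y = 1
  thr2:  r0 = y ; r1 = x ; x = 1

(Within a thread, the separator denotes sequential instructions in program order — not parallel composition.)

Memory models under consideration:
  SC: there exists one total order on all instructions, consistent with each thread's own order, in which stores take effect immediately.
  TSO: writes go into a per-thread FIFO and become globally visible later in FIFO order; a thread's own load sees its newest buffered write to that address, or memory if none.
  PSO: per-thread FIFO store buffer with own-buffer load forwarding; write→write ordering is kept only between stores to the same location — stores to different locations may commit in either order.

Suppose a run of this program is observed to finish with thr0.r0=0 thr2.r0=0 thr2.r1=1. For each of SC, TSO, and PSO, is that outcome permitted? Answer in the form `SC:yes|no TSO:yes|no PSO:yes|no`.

SC:yes TSO:yes PSO:yes

outcome vector order: (thr0.r0,thr2.r0,thr2.r1)
[SC] allowed = {(0,0,0), (0,0,1), (0,0,2), (0,1,1), (0,1,2), (1,0,0), (1,0,1), (1,0,2), (1,1,1), (1,1,2)}
[TSO] allowed = {(0,0,0), (0,0,1), (0,0,2), (0,1,1), (0,1,2), (1,0,0), (1,0,1), (1,0,2), (1,1,1), (1,1,2)}
[PSO] allowed = {(0,0,0), (0,0,1), (0,0,2), (0,1,0), (0,1,1), (0,1,2), (1,0,0), (1,0,1), (1,0,2), (1,1,0), (1,1,1), (1,1,2)}
target (0,0,1) ∈ {SC,TSO,PSO}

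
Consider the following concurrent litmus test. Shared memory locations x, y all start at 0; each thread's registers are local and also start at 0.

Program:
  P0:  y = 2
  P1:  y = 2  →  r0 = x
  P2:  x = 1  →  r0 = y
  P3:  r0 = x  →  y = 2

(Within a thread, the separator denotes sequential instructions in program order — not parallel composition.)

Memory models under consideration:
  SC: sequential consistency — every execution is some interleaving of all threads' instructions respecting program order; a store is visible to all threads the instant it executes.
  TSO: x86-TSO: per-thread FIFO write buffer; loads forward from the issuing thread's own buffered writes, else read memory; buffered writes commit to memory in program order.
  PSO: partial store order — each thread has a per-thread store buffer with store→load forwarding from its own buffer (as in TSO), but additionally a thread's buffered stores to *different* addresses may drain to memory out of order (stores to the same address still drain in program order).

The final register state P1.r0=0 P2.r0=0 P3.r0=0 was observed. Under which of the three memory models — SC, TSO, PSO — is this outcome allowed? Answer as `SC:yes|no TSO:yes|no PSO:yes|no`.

SC:no TSO:yes PSO:yes

outcome vector order: (P1.r0,P2.r0,P3.r0)
SC (6): 0/2/0 0/2/1 1/0/0 1/0/1 1/2/0 1/2/1
TSO (8): 0/0/0 0/0/1 0/2/0 0/2/1 1/0/0 1/0/1 1/2/0 1/2/1
PSO (8): 0/0/0 0/0/1 0/2/0 0/2/1 1/0/0 1/0/1 1/2/0 1/2/1
target 0/0/0 ∈ {TSO,PSO}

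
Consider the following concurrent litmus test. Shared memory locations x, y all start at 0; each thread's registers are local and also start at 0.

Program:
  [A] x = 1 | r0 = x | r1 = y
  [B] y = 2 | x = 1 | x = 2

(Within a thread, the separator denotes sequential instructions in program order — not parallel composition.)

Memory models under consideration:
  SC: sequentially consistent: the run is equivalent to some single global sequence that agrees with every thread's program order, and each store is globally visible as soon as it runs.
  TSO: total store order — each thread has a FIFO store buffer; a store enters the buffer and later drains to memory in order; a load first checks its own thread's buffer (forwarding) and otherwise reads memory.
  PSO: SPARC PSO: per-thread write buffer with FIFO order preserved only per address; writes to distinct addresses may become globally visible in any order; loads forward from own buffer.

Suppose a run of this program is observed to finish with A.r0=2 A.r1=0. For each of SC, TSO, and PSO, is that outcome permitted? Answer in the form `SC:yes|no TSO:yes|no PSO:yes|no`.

SC:no TSO:no PSO:yes

outcome vector order: (A.r0,A.r1)
[SC] allowed = {1/0; 1/2; 2/2}
[TSO] allowed = {1/0; 1/2; 2/2}
[PSO] allowed = {1/0; 1/2; 2/0; 2/2}
target 2/0 ∈ {PSO}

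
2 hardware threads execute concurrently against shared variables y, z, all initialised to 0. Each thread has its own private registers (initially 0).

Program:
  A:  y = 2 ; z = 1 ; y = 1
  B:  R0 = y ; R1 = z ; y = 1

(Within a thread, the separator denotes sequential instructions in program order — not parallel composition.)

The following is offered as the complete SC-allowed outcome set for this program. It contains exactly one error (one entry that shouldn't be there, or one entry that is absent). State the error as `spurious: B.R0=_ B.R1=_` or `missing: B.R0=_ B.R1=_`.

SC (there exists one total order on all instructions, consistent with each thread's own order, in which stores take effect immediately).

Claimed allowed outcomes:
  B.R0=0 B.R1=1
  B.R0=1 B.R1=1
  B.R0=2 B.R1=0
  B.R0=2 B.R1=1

missing: B.R0=0 B.R1=0

outcome vector order: (B.R0,B.R1)
SC (5): 00, 01, 11, 20, 21
SC∖claimed = {00}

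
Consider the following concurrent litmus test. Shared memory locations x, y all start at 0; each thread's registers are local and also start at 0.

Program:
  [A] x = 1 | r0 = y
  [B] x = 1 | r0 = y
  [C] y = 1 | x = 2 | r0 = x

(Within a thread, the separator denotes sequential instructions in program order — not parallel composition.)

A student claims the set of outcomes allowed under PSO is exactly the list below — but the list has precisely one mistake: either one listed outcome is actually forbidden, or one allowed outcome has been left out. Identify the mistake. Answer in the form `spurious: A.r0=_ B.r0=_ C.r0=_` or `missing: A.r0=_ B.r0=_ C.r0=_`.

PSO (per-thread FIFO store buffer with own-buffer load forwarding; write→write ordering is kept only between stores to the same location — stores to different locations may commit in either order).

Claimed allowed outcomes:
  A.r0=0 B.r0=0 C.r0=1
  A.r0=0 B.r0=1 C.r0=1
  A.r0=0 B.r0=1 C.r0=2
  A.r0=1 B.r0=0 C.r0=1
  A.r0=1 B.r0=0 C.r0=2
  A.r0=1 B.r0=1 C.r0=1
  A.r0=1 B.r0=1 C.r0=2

outcome vector order: (A.r0,B.r0,C.r0)
PSO (8): 001, 002, 011, 012, 101, 102, 111, 112
PSO∖claimed = {002}

missing: A.r0=0 B.r0=0 C.r0=2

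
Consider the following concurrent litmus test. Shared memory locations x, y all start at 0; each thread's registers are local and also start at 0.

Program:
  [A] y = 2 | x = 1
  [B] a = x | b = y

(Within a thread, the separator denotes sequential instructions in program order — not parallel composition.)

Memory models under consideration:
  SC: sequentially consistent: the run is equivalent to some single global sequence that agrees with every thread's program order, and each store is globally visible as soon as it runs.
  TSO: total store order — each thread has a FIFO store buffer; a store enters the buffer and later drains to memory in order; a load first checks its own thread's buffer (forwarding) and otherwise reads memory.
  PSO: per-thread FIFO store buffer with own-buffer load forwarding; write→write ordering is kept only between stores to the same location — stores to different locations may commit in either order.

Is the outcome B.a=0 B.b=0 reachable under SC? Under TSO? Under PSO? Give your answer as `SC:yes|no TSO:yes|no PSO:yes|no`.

SC:yes TSO:yes PSO:yes

outcome vector order: (B.a,B.b)
SC: 3 outcomes — {(0,0) (0,2) (1,2)}
TSO: 3 outcomes — {(0,0) (0,2) (1,2)}
PSO: 4 outcomes — {(0,0) (0,2) (1,0) (1,2)}
target (0,0) ∈ {SC,TSO,PSO}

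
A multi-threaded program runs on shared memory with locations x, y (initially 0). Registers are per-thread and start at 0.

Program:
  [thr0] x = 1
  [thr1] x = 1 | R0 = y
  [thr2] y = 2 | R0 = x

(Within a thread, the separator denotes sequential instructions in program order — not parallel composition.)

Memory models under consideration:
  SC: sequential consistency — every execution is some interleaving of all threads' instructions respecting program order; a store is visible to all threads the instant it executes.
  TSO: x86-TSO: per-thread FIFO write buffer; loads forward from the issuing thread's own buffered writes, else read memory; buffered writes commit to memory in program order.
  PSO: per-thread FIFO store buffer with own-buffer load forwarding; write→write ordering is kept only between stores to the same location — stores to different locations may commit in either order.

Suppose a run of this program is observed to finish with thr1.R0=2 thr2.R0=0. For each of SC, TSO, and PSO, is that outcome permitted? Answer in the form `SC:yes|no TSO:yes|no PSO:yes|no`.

SC:yes TSO:yes PSO:yes

outcome vector order: (thr1.R0,thr2.R0)
SC (3): 01, 20, 21
TSO (4): 00, 01, 20, 21
PSO (4): 00, 01, 20, 21
target 20 ∈ {SC,TSO,PSO}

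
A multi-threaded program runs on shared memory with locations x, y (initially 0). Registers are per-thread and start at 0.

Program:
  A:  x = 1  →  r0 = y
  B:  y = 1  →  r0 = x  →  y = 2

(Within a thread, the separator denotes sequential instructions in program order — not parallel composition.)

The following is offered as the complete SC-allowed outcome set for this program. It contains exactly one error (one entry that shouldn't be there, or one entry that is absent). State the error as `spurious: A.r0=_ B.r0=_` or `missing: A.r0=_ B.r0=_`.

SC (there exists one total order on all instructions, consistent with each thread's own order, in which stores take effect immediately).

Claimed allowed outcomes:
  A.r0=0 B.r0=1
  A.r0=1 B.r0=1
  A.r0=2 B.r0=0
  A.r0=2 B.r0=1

missing: A.r0=1 B.r0=0

outcome vector order: (A.r0,B.r0)
SC (5): (0,1) (1,0) (1,1) (2,0) (2,1)
SC∖claimed = {(1,0)}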